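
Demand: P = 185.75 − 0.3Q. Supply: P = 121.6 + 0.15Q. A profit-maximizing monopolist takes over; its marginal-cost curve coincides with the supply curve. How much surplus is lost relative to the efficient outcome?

Competitive equilibrium: 185.75 − 0.3Q = 121.6 + 0.15Q → Q* = 142.5556, P* = 142.9833.
Marginal revenue: MR = 185.75 − 0.6Q. Set MR = MC: 185.75 − 0.6Q = 121.6 + 0.15Q → Q_m = 85.5333.
Price P_m = 185.75 − 0.3·85.5333 = 160.09; MC(Q_m) = 121.6 + 0.15·85.5333 = 134.43.
Competitive Q* = 142.5556, so ΔQ = 57.0223; wedge = 160.09 − 134.43 = 25.66.
DWL = ½ × 57.0223 × 25.66 = 731.60.

731.60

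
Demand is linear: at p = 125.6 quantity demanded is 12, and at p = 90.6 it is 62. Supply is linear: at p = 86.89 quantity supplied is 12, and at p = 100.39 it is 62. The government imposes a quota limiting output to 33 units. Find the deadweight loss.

Demand slope = (90.6 − 125.6)/(62 − 12) = −0.7, so p = 134 − 0.7q.
Supply slope = (100.39 − 86.89)/(62 − 12) = 0.27, so p = 83.65 + 0.27q.
Competitive equilibrium: 134 − 0.7q = 83.65 + 0.27q → q* = 51.9072, p* = 97.6649.
At q = 33: demand price = 134 − 0.7·33 = 110.9; supply price = 83.65 + 0.27·33 = 92.56.
Δq = 51.9072 − 33 = 18.9072; wedge = 110.9 − 92.56 = 18.34.
Welfare loss = ½ × 18.9072 × 18.34 = 173.38.

173.38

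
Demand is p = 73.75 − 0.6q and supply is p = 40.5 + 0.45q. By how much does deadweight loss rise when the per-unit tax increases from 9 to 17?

Competitive equilibrium: 73.75 − 0.6q = 40.5 + 0.45q → q* = 31.6667, p* = 54.75.
For a per-unit tax t: Δq = t/1.05, so DWL = ½·t·(t/1.05) = t²/2.1.
At t = 9: DWL = 38.571. At t = 17: DWL = 137.619.
Increase = 137.619 − 38.571 = 99.05.

99.05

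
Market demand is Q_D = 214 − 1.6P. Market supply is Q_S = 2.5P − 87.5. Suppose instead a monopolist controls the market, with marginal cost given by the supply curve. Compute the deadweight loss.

In inverse form: demand P = 133.75 − 0.625Q, supply P = 35 + 0.4Q.
Competitive equilibrium: 133.75 − 0.625Q = 35 + 0.4Q → Q* = 96.3415, P* = 73.5366.
Marginal revenue: MR = 133.75 − 1.25Q. Set MR = MC: 133.75 − 1.25Q = 35 + 0.4Q → Q_m = 59.8485.
Price P_m = 133.75 − 0.625·59.8485 = 96.3447; MC(Q_m) = 35 + 0.4·59.8485 = 58.9394.
Competitive Q* = 96.3415, so ΔQ = 36.493; wedge = 96.3447 − 58.9394 = 37.4053.
Deadweight loss = ½ × 36.493 × 37.4053 = 682.52.

682.52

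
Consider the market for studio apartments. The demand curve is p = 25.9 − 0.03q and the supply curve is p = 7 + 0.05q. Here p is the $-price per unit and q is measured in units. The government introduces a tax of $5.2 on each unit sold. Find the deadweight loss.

$169

Competitive equilibrium: 25.9 − 0.03q = 7 + 0.05q → q* = 236.25, p* = 18.8125.
With the tax, the buyer price exceeds the seller price by 5.2: (25.9 − 0.03q) − (7 + 0.05q) = 5.2 → q' = 171.25.
Δq = 236.25 − 171.25 = 65; the wedge equals the tax, 5.2.
Deadweight loss = ½ × 65 × 5.2 = $169.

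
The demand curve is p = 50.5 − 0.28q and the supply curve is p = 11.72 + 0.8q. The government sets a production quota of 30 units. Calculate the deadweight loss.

Competitive equilibrium: 50.5 − 0.28q = 11.72 + 0.8q → q* = 35.9074, p* = 40.4459.
At q = 30: demand price = 50.5 − 0.28·30 = 42.1; supply price = 11.72 + 0.8·30 = 35.72.
Δq = 35.9074 − 30 = 5.9074; wedge = 42.1 − 35.72 = 6.38.
DWL = ½ × 5.9074 × 6.38 = 18.84.

18.84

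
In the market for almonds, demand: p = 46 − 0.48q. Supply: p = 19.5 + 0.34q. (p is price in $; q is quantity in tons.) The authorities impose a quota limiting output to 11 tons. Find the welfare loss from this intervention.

$186.31

Competitive equilibrium: 46 − 0.48q = 19.5 + 0.34q → q* = 32.3171, p* = 30.4878.
At q = 11: demand price = 46 − 0.48·11 = 40.72; supply price = 19.5 + 0.34·11 = 23.24.
Δq = 32.3171 − 11 = 21.3171; wedge = 40.72 − 23.24 = 17.48.
DWL = ½ × 21.3171 × 17.48 = $186.31.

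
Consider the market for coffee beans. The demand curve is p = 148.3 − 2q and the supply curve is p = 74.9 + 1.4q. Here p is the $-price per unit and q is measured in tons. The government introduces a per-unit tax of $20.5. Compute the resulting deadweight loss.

Competitive equilibrium: 148.3 − 2q = 74.9 + 1.4q → q* = 21.5882, p* = 105.1235.
With the tax, the buyer price exceeds the seller price by 20.5: (148.3 − 2q) − (74.9 + 1.4q) = 20.5 → q' = 15.5588.
Δq = 21.5882 − 15.5588 = 6.0294; the wedge equals the tax, 20.5.
Welfare loss = ½ × 6.0294 × 20.5 = $61.80.

$61.80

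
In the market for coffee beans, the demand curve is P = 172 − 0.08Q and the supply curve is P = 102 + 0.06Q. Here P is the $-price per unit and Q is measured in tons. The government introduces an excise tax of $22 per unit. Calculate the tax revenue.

$7542.86

Competitive equilibrium: 172 − 0.08Q = 102 + 0.06Q → Q* = 500, P* = 132.
With the tax, the buyer price exceeds the seller price by 22: (172 − 0.08Q) − (102 + 0.06Q) = 22 → Q' = 342.8571.
Tax revenue = 22 × 342.8571 = $7542.86.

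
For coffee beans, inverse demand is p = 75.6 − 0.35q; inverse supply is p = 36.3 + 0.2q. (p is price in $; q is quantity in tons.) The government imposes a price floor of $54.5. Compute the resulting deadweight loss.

$34.30

Competitive equilibrium: 75.6 − 0.35q = 36.3 + 0.2q → q* = 71.4545, p* = 50.5909.
At the floor p = 54.5, quantity demanded = (75.6 − 54.5)/0.35 = 60.2857.
Sellers' marginal cost at q' = 60.2857: 36.3 + 0.2·60.2857 = 48.3571.
Δq = 71.4545 − 60.2857 = 11.1688; wedge = 54.5 − 48.3571 = 6.1429.
The triangle = ½ × 11.1688 × 6.1429 = $34.30.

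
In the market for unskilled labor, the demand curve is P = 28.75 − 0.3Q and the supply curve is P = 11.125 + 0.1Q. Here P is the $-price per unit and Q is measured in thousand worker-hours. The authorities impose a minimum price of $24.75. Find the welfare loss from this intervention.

$188.86 thousand

Competitive equilibrium: 28.75 − 0.3Q = 11.125 + 0.1Q → Q* = 44.0625, P* = 15.5313.
At the floor P = 24.75, quantity demanded = (28.75 − 24.75)/0.3 = 13.3333.
Sellers' marginal cost at Q' = 13.3333: 11.125 + 0.1·13.3333 = 12.4583.
ΔQ = 44.0625 − 13.3333 = 30.7292; wedge = 24.75 − 12.4583 = 12.2917.
Welfare loss = ½ × 30.7292 × 12.2917 = $188.86 thousand.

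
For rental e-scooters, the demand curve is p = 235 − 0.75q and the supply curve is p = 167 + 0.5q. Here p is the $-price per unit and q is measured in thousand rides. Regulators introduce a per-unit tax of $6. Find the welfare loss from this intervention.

Competitive equilibrium: 235 − 0.75q = 167 + 0.5q → q* = 54.4, p* = 194.2.
With the tax, the buyer price exceeds the seller price by 6: (235 − 0.75q) − (167 + 0.5q) = 6 → q' = 49.6.
Δq = 54.4 − 49.6 = 4.8; the wedge equals the tax, 6.
Deadweight loss = ½ × 4.8 × 6 = $14.40 thousand.

$14.40 thousand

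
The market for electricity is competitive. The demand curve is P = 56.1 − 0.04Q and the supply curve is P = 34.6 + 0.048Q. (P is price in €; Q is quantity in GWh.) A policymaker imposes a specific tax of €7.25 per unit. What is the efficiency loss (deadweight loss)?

€298.65

Competitive equilibrium: 56.1 − 0.04Q = 34.6 + 0.048Q → Q* = 244.3182, P* = 46.3273.
With the tax, the buyer price exceeds the seller price by 7.25: (56.1 − 0.04Q) − (34.6 + 0.048Q) = 7.25 → Q' = 161.9318.
ΔQ = 244.3182 − 161.9318 = 82.3864; the wedge equals the tax, 7.25.
Welfare loss = ½ × 82.3864 × 7.25 = €298.65.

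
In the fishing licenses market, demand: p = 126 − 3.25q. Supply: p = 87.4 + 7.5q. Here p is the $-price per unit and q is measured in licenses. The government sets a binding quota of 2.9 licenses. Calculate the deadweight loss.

Competitive equilibrium: 126 − 3.25q = 87.4 + 7.5q → q* = 3.5907, p* = 114.3302.
At q = 2.9: demand price = 126 − 3.25·2.9 = 116.575; supply price = 87.4 + 7.5·2.9 = 109.15.
Δq = 3.5907 − 2.9 = 0.6907; wedge = 116.575 − 109.15 = 7.425.
The triangle = ½ × 0.6907 × 7.425 = $2.56.

$2.56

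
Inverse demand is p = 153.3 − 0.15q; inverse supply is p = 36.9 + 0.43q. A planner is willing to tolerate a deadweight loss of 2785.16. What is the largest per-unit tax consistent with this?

Competitive equilibrium: 153.3 − 0.15q = 36.9 + 0.43q → q* = 200.6897, p* = 123.1966.
A tax t gives Δq = t/0.58 and wedge t, so DWL = t²/1.16.
t²/1.16 = 2785.16 → t² = 3230.7856 → t = 56.84.

56.84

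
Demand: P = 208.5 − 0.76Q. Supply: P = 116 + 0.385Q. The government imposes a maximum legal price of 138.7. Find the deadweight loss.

Competitive equilibrium: 208.5 − 0.76Q = 116 + 0.385Q → Q* = 80.786, P* = 147.1026.
At the ceiling P = 138.7, quantity supplied = (138.7 − 116)/0.385 = 58.961.
Willingness to pay at Q' = 58.961: 208.5 − 0.76·58.961 = 163.6896.
ΔQ = 80.786 − 58.961 = 21.825; wedge = 163.6896 − 138.7 = 24.9896.
Welfare loss = ½ × 21.825 × 24.9896 = 272.70.

272.70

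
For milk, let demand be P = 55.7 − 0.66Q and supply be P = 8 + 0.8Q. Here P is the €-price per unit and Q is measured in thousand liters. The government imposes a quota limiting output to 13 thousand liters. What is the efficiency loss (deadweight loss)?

Competitive equilibrium: 55.7 − 0.66Q = 8 + 0.8Q → Q* = 32.6712, P* = 34.137.
At Q = 13: demand price = 55.7 − 0.66·13 = 47.12; supply price = 8 + 0.8·13 = 18.4.
ΔQ = 32.6712 − 13 = 19.6712; wedge = 47.12 − 18.4 = 28.72.
DWL = ½ × 19.6712 × 28.72 = €282.48 thousand.

€282.48 thousand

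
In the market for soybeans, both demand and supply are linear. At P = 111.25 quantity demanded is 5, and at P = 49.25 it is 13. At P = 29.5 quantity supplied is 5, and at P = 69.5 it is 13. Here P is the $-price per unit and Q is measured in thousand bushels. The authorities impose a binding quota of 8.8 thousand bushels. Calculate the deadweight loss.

Demand slope = (49.25 − 111.25)/(13 − 5) = −7.75, so P = 150 − 7.75Q.
Supply slope = (69.5 − 29.5)/(13 − 5) = 5, so P = 4.5 + 5Q.
Competitive equilibrium: 150 − 7.75Q = 4.5 + 5Q → Q* = 11.4118, P* = 61.5588.
At Q = 8.8: demand price = 150 − 7.75·8.8 = 81.8; supply price = 4.5 + 5·8.8 = 48.5.
ΔQ = 11.4118 − 8.8 = 2.6118; wedge = 81.8 − 48.5 = 33.3.
DWL = ½ × 2.6118 × 33.3 = $43.49 thousand.

$43.49 thousand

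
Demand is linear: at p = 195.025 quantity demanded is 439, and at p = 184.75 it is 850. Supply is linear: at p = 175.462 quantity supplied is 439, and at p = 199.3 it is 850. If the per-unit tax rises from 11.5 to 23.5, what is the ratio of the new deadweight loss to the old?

Demand slope = (184.75 − 195.025)/(850 − 439) = −0.025, so p = 206 − 0.025q.
Supply slope = (199.3 − 175.462)/(850 − 439) = 0.058, so p = 150 + 0.058q.
Competitive equilibrium: 206 − 0.025q = 150 + 0.058q → q* = 674.6988, p* = 189.1325.
For a per-unit tax t: Δq = t/0.083, so DWL = ½·t·(t/0.083) = t²/0.166.
At t = 11.5: DWL = 796.687. At t = 23.5: DWL = 3326.807.
Ratio = (23.5/11.5)² = 4.176.

4.176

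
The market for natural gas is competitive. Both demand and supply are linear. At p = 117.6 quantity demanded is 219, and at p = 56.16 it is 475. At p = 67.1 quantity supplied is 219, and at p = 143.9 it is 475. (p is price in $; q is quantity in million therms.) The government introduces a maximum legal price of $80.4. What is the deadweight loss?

$653.18 million

Demand slope = (56.16 − 117.6)/(475 − 219) = −0.24, so p = 170.16 − 0.24q.
Supply slope = (143.9 − 67.1)/(475 − 219) = 0.3, so p = 1.4 + 0.3q.
Competitive equilibrium: 170.16 − 0.24q = 1.4 + 0.3q → q* = 312.5185, p* = 95.1556.
At the ceiling p = 80.4, quantity supplied = (80.4 − 1.4)/0.3 = 263.3333.
Willingness to pay at q' = 263.3333: 170.16 − 0.24·263.3333 = 106.96.
Δq = 312.5185 − 263.3333 = 49.1852; wedge = 106.96 − 80.4 = 26.56.
DWL = ½ × 49.1852 × 26.56 = $653.18 million.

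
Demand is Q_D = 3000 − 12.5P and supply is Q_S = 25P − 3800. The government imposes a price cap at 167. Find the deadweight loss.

7704.17

In inverse form: demand P = 240 − 0.08Q, supply P = 152 + 0.04Q.
Competitive equilibrium: 240 − 0.08Q = 152 + 0.04Q → Q* = 733.3333, P* = 181.3333.
At the ceiling P = 167, quantity supplied = (167 − 152)/0.04 = 375.
Willingness to pay at Q' = 375: 240 − 0.08·375 = 210.
ΔQ = 733.3333 − 375 = 358.3333; wedge = 210 − 167 = 43.
Deadweight loss = ½ × 358.3333 × 43 = 7704.17.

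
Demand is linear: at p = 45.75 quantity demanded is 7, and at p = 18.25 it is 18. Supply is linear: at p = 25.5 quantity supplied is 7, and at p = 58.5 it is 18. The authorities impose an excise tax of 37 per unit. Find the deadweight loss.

Demand slope = (18.25 − 45.75)/(18 − 7) = −2.5, so p = 63.25 − 2.5q.
Supply slope = (58.5 − 25.5)/(18 − 7) = 3, so p = 4.5 + 3q.
Competitive equilibrium: 63.25 − 2.5q = 4.5 + 3q → q* = 10.68182, p* = 36.54545.
With the tax, the buyer price exceeds the seller price by 37: (63.25 − 2.5q) − (4.5 + 3q) = 37 → q' = 3.95455.
Δq = 10.68182 − 3.95455 = 6.72727; the wedge equals the tax, 37.
Welfare loss = ½ × 6.72727 × 37 = 124.45.

124.45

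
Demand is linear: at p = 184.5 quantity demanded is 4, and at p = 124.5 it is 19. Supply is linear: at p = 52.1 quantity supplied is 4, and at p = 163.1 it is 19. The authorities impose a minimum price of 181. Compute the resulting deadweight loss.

657.36

Demand slope = (124.5 − 184.5)/(19 − 4) = −4, so p = 200.5 − 4q.
Supply slope = (163.1 − 52.1)/(19 − 4) = 7.4, so p = 22.5 + 7.4q.
Competitive equilibrium: 200.5 − 4q = 22.5 + 7.4q → q* = 15.614, p* = 138.0439.
At the floor p = 181, quantity demanded = (200.5 − 181)/4 = 4.875.
Sellers' marginal cost at q' = 4.875: 22.5 + 7.4·4.875 = 58.575.
Δq = 15.614 − 4.875 = 10.739; wedge = 181 − 58.575 = 122.425.
Deadweight loss = ½ × 10.739 × 122.425 = 657.36.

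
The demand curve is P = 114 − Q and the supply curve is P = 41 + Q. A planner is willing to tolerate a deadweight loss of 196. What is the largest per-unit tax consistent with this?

Competitive equilibrium: 114 − Q = 41 + Q → Q* = 36.5, P* = 77.5.
A tax t gives ΔQ = t/2 and wedge t, so DWL = t²/4.
t²/4 = 196 → t² = 784 → t = 28.

28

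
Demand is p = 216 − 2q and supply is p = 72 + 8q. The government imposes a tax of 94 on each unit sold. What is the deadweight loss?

Competitive equilibrium: 216 − 2q = 72 + 8q → q* = 14.4, p* = 187.2.
With the tax, the buyer price exceeds the seller price by 94: (216 − 2q) − (72 + 8q) = 94 → q' = 5.
Δq = 14.4 − 5 = 9.4; the wedge equals the tax, 94.
The triangle = ½ × 9.4 × 94 = 441.80.

441.80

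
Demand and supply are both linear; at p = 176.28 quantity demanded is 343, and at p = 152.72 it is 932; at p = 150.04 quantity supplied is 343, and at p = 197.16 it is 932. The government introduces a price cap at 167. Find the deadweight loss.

Demand slope = (152.72 − 176.28)/(932 − 343) = −0.04, so p = 190 − 0.04q.
Supply slope = (197.16 − 150.04)/(932 − 343) = 0.08, so p = 122.6 + 0.08q.
Competitive equilibrium: 190 − 0.04q = 122.6 + 0.08q → q* = 561.6667, p* = 167.5333.
At the ceiling p = 167, quantity supplied = (167 − 122.6)/0.08 = 555.
Willingness to pay at q' = 555: 190 − 0.04·555 = 167.8.
Δq = 561.6667 − 555 = 6.6667; wedge = 167.8 − 167 = 0.8.
DWL = ½ × 6.6667 × 0.8 = 2.67.

2.67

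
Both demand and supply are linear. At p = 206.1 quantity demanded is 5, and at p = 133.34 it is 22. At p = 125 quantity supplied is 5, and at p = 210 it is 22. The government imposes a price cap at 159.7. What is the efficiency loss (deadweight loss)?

Demand slope = (133.34 − 206.1)/(22 − 5) = −4.28, so p = 227.5 − 4.28q.
Supply slope = (210 − 125)/(22 − 5) = 5, so p = 100 + 5q.
Competitive equilibrium: 227.5 − 4.28q = 100 + 5q → q* = 13.7392, p* = 168.6961.
At the ceiling p = 159.7, quantity supplied = (159.7 − 100)/5 = 11.94.
Willingness to pay at q' = 11.94: 227.5 − 4.28·11.94 = 176.3968.
Δq = 13.7392 − 11.94 = 1.7992; wedge = 176.3968 − 159.7 = 16.6968.
Deadweight loss = ½ × 1.7992 × 16.6968 = 15.02.

15.02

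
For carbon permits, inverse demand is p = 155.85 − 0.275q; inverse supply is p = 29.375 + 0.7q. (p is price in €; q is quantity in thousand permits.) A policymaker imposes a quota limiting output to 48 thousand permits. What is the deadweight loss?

€3255.44 thousand

Competitive equilibrium: 155.85 − 0.275q = 29.375 + 0.7q → q* = 129.7179, p* = 120.1776.
At q = 48: demand price = 155.85 − 0.275·48 = 142.65; supply price = 29.375 + 0.7·48 = 62.975.
Δq = 129.7179 − 48 = 81.7179; wedge = 142.65 − 62.975 = 79.675.
DWL = ½ × 81.7179 × 79.675 = €3255.44 thousand.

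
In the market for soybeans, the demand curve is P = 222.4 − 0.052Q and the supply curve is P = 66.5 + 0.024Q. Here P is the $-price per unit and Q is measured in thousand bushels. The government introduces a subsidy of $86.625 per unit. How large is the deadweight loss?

Competitive equilibrium: 222.4 − 0.052Q = 66.5 + 0.024Q → Q* = 2051.3158, P* = 115.7316.
The subsidy lowers effective supply by 86.625: P = 0.024Q − 20.125.
New quantity: 222.4 − 0.052Q = 0.024Q − 20.125 → Q' = 3191.1184.
Overproduction ΔQ = 3191.1184 − 2051.3158 = 1139.8026; wedge = subsidy = 86.625.
DWL = ½ × 1139.8026 × 86.625 = $49367.70 thousand.

$49367.70 thousand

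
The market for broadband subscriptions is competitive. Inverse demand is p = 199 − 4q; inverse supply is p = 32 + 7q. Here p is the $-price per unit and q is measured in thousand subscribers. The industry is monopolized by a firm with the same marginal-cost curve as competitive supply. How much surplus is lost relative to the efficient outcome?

$90.15 thousand

Competitive equilibrium: 199 − 4q = 32 + 7q → q* = 15.1818, p* = 138.2727.
Marginal revenue: MR = 199 − 8q. Set MR = MC: 199 − 8q = 32 + 7q → q_m = 11.1333.
Price p_m = 199 − 4·11.1333 = 154.4668; MC(q_m) = 32 + 7·11.1333 = 109.9331.
Competitive q* = 15.1818, so Δq = 4.0485; wedge = 154.4668 − 109.9331 = 44.5337.
Deadweight loss = ½ × 4.0485 × 44.5337 = $90.15 thousand.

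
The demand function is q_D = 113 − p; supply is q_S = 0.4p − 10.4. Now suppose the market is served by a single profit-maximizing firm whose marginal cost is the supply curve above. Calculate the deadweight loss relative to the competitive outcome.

53.40

In inverse form: demand p = 113 − q, supply p = 26 + 2.5q.
Competitive equilibrium: 113 − q = 26 + 2.5q → q* = 24.8571, p* = 88.1429.
Marginal revenue: MR = 113 − 2q. Set MR = MC: 113 − 2q = 26 + 2.5q → q_m = 19.3333.
Price p_m = 113 − 1·19.3333 = 93.6667; MC(q_m) = 26 + 2.5·19.3333 = 74.3333.
Competitive q* = 24.8571, so Δq = 5.5238; wedge = 93.6667 − 74.3333 = 19.3334.
The triangle = ½ × 5.5238 × 19.3334 = 53.40.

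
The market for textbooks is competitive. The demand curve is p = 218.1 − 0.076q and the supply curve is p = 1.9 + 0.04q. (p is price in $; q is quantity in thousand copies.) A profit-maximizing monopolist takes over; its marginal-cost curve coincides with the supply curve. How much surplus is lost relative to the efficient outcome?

$31568.08 thousand

Competitive equilibrium: 218.1 − 0.076q = 1.9 + 0.04q → q* = 1863.793103, p* = 76.451724.
Marginal revenue: MR = 218.1 − 0.152q. Set MR = MC: 218.1 − 0.152q = 1.9 + 0.04q → q_m = 1126.041667.
Price p_m = 218.1 − 0.076·1126.041667 = 132.520833; MC(q_m) = 1.9 + 0.04·1126.041667 = 46.941667.
Competitive q* = 1863.793103, so Δq = 737.751436; wedge = 132.520833 − 46.941667 = 85.579166.
DWL = ½ × 737.751436 × 85.579166 = $31568.08 thousand.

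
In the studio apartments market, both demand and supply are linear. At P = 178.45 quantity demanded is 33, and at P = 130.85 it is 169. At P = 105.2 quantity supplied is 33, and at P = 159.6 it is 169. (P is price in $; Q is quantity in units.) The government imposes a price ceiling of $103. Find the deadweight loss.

$3991.26

Demand slope = (130.85 − 178.45)/(169 − 33) = −0.35, so P = 190 − 0.35Q.
Supply slope = (159.6 − 105.2)/(169 − 33) = 0.4, so P = 92 + 0.4Q.
Competitive equilibrium: 190 − 0.35Q = 92 + 0.4Q → Q* = 130.6667, P* = 144.2667.
At the ceiling P = 103, quantity supplied = (103 − 92)/0.4 = 27.5.
Willingness to pay at Q' = 27.5: 190 − 0.35·27.5 = 180.375.
ΔQ = 130.6667 − 27.5 = 103.1667; wedge = 180.375 − 103 = 77.375.
Deadweight loss = ½ × 103.1667 × 77.375 = $3991.26.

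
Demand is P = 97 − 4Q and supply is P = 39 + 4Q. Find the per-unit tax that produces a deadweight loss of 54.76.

29.6

Competitive equilibrium: 97 − 4Q = 39 + 4Q → Q* = 7.25, P* = 68.
A tax t gives ΔQ = t/8 and wedge t, so DWL = t²/16.
t²/16 = 54.76 → t² = 876.16 → t = 29.6.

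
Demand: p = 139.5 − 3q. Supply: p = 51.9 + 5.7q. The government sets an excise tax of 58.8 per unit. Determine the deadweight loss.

198.70

Competitive equilibrium: 139.5 − 3q = 51.9 + 5.7q → q* = 10.06897, p* = 109.2931.
With the tax, the buyer price exceeds the seller price by 58.8: (139.5 − 3q) − (51.9 + 5.7q) = 58.8 → q' = 3.31034.
Δq = 10.06897 − 3.31034 = 6.75863; the wedge equals the tax, 58.8.
Deadweight loss = ½ × 6.75863 × 58.8 = 198.70.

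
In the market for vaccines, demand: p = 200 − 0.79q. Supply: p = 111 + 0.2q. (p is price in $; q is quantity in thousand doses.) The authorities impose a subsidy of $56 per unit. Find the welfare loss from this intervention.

$1583.84 thousand

Competitive equilibrium: 200 − 0.79q = 111 + 0.2q → q* = 89.899, p* = 128.9798.
The subsidy lowers effective supply by 56: p = 55 + 0.2q.
New quantity: 200 − 0.79q = 55 + 0.2q → q' = 146.4646.
Overproduction Δq = 146.4646 − 89.899 = 56.5656; wedge = subsidy = 56.
The triangle = ½ × 56.5656 × 56 = $1583.84 thousand.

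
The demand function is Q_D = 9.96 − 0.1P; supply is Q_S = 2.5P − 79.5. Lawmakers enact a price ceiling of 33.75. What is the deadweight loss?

14.06

In inverse form: demand P = 99.6 − 10Q, supply P = 31.8 + 0.4Q.
Competitive equilibrium: 99.6 − 10Q = 31.8 + 0.4Q → Q* = 6.5192, P* = 34.4077.
At the ceiling P = 33.75, quantity supplied = (33.75 − 31.8)/0.4 = 4.875.
Willingness to pay at Q' = 4.875: 99.6 − 10·4.875 = 50.85.
ΔQ = 6.5192 − 4.875 = 1.6442; wedge = 50.85 − 33.75 = 17.1.
The triangle = ½ × 1.6442 × 17.1 = 14.06.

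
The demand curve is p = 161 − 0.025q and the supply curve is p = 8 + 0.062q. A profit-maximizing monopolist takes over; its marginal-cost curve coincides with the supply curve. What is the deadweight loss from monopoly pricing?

6703.13

Competitive equilibrium: 161 − 0.025q = 8 + 0.062q → q* = 1758.6207, p* = 117.0345.
Marginal revenue: MR = 161 − 0.05q. Set MR = MC: 161 − 0.05q = 8 + 0.062q → q_m = 1366.0714.
Price p_m = 161 − 0.025·1366.0714 = 126.8482; MC(q_m) = 8 + 0.062·1366.0714 = 92.6964.
Competitive q* = 1758.6207, so Δq = 392.5493; wedge = 126.8482 − 92.6964 = 34.1518.
Welfare loss = ½ × 392.5493 × 34.1518 = 6703.13.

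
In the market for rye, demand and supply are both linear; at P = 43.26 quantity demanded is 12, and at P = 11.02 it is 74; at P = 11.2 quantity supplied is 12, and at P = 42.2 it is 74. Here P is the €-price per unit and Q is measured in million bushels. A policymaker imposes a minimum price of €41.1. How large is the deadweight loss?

€379.47 million

Demand slope = (11.02 − 43.26)/(74 − 12) = −0.52, so P = 49.5 − 0.52Q.
Supply slope = (42.2 − 11.2)/(74 − 12) = 0.5, so P = 5.2 + 0.5Q.
Competitive equilibrium: 49.5 − 0.52Q = 5.2 + 0.5Q → Q* = 43.4314, P* = 26.9157.
At the floor P = 41.1, quantity demanded = (49.5 − 41.1)/0.52 = 16.1538.
Sellers' marginal cost at Q' = 16.1538: 5.2 + 0.5·16.1538 = 13.2769.
ΔQ = 43.4314 − 16.1538 = 27.2776; wedge = 41.1 − 13.2769 = 27.8231.
Welfare loss = ½ × 27.2776 × 27.8231 = €379.47 million.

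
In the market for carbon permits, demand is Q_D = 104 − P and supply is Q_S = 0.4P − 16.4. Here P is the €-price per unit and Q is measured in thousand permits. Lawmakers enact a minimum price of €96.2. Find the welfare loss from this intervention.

€182.07 thousand

In inverse form: demand P = 104 − Q, supply P = 41 + 2.5Q.
Competitive equilibrium: 104 − Q = 41 + 2.5Q → Q* = 18, P* = 86.
At the floor P = 96.2, quantity demanded = (104 − 96.2)/1 = 7.8.
Sellers' marginal cost at Q' = 7.8: 41 + 2.5·7.8 = 60.5.
ΔQ = 18 − 7.8 = 10.2; wedge = 96.2 − 60.5 = 35.7.
Deadweight loss = ½ × 10.2 × 35.7 = €182.07 thousand.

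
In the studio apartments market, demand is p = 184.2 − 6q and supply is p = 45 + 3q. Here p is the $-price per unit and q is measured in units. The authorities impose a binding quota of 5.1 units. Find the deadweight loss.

Competitive equilibrium: 184.2 − 6q = 45 + 3q → q* = 15.46667, p* = 91.4.
At q = 5.1: demand price = 184.2 − 6·5.1 = 153.6; supply price = 45 + 3·5.1 = 60.3.
Δq = 15.46667 − 5.1 = 10.36667; wedge = 153.6 − 60.3 = 93.3.
Welfare loss = ½ × 10.36667 × 93.3 = $483.605.

$483.605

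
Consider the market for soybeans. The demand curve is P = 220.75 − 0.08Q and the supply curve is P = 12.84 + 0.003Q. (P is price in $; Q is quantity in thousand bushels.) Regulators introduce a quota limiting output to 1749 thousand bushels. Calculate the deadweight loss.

Competitive equilibrium: 220.75 − 0.08Q = 12.84 + 0.003Q → Q* = 2504.93976, P* = 20.35482.
At Q = 1749: demand price = 220.75 − 0.08·1749 = 80.83; supply price = 12.84 + 0.003·1749 = 18.087.
ΔQ = 2504.93976 − 1749 = 755.93976; wedge = 80.83 − 18.087 = 62.743.
DWL = ½ × 755.93976 × 62.743 = $23714.96 thousand.

$23714.96 thousand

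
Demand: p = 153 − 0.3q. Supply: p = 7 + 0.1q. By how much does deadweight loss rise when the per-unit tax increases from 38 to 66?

3640

Competitive equilibrium: 153 − 0.3q = 7 + 0.1q → q* = 365, p* = 43.5.
For a per-unit tax t: Δq = t/0.4, so DWL = ½·t·(t/0.4) = t²/0.8.
At t = 38: DWL = 1805. At t = 66: DWL = 5445.
Increase = 5445 − 1805 = 3640.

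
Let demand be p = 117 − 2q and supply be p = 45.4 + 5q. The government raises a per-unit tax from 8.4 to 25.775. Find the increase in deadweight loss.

42.41

Competitive equilibrium: 117 − 2q = 45.4 + 5q → q* = 10.2286, p* = 96.5429.
For a per-unit tax t: Δq = t/7, so DWL = ½·t·(t/7) = t²/14.
At t = 8.4: DWL = 5.04. At t = 25.775: DWL = 47.454.
Increase = 47.454 − 5.04 = 42.41.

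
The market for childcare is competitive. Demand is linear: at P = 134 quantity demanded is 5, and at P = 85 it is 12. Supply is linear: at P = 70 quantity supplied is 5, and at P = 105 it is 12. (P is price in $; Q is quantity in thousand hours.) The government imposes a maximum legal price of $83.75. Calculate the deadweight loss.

Demand slope = (85 − 134)/(12 − 5) = −7, so P = 169 − 7Q.
Supply slope = (105 − 70)/(12 − 5) = 5, so P = 45 + 5Q.
Competitive equilibrium: 169 − 7Q = 45 + 5Q → Q* = 10.3333, P* = 96.6667.
At the ceiling P = 83.75, quantity supplied = (83.75 − 45)/5 = 7.75.
Willingness to pay at Q' = 7.75: 169 − 7·7.75 = 114.75.
ΔQ = 10.3333 − 7.75 = 2.5833; wedge = 114.75 − 83.75 = 31.
The triangle = ½ × 2.5833 × 31 = $40.04 thousand.

$40.04 thousand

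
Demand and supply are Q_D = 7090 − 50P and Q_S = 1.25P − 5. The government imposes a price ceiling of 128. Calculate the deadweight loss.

69.81

In inverse form: demand P = 141.8 − 0.02Q, supply P = 4 + 0.8Q.
Competitive equilibrium: 141.8 − 0.02Q = 4 + 0.8Q → Q* = 168.0488, P* = 138.439.
At the ceiling P = 128, quantity supplied = (128 − 4)/0.8 = 155.
Willingness to pay at Q' = 155: 141.8 − 0.02·155 = 138.7.
ΔQ = 168.0488 − 155 = 13.0488; wedge = 138.7 − 128 = 10.7.
The triangle = ½ × 13.0488 × 10.7 = 69.81.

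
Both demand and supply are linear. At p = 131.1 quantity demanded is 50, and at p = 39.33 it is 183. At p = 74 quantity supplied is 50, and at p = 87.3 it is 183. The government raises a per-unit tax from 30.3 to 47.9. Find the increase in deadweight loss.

871.09

Demand slope = (39.33 − 131.1)/(183 − 50) = −0.69, so p = 165.6 − 0.69q.
Supply slope = (87.3 − 74)/(183 − 50) = 0.1, so p = 69 + 0.1q.
Competitive equilibrium: 165.6 − 0.69q = 69 + 0.1q → q* = 122.2785, p* = 81.2278.
For a per-unit tax t: Δq = t/0.79, so DWL = ½·t·(t/0.79) = t²/1.58.
At t = 30.3: DWL = 581.07. At t = 47.9: DWL = 1452.158.
Increase = 1452.158 − 581.07 = 871.09.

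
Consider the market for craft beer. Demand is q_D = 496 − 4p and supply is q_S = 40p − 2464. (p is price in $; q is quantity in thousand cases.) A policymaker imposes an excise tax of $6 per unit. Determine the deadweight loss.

In inverse form: demand p = 124 − 0.25q, supply p = 61.6 + 0.025q.
Competitive equilibrium: 124 − 0.25q = 61.6 + 0.025q → q* = 226.9091, p* = 67.2727.
With the tax, the buyer price exceeds the seller price by 6: (124 − 0.25q) − (61.6 + 0.025q) = 6 → q' = 205.0909.
Δq = 226.9091 − 205.0909 = 21.8182; the wedge equals the tax, 6.
DWL = ½ × 21.8182 × 6 = $65.45 thousand.

$65.45 thousand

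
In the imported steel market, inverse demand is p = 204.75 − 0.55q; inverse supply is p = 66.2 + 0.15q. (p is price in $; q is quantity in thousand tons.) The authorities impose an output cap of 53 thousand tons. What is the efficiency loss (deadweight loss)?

Competitive equilibrium: 204.75 − 0.55q = 66.2 + 0.15q → q* = 197.9286, p* = 95.8893.
At q = 53: demand price = 204.75 − 0.55·53 = 175.6; supply price = 66.2 + 0.15·53 = 74.15.
Δq = 197.9286 − 53 = 144.9286; wedge = 175.6 − 74.15 = 101.45.
Welfare loss = ½ × 144.9286 × 101.45 = $7351.50 thousand.

$7351.50 thousand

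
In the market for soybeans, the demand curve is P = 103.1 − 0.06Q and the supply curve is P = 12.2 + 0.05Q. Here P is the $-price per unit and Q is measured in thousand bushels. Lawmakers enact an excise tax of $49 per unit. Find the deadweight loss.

$10913.64 thousand

Competitive equilibrium: 103.1 − 0.06Q = 12.2 + 0.05Q → Q* = 826.3636, P* = 53.5182.
With the tax, the buyer price exceeds the seller price by 49: (103.1 − 0.06Q) − (12.2 + 0.05Q) = 49 → Q' = 380.9091.
ΔQ = 826.3636 − 380.9091 = 445.4545; the wedge equals the tax, 49.
Welfare loss = ½ × 445.4545 × 49 = $10913.64 thousand.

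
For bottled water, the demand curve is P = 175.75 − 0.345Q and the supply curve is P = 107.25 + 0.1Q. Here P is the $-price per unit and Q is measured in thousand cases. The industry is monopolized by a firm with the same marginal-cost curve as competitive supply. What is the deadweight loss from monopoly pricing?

Competitive equilibrium: 175.75 − 0.345Q = 107.25 + 0.1Q → Q* = 153.9326, P* = 122.6433.
Marginal revenue: MR = 175.75 − 0.69Q. Set MR = MC: 175.75 − 0.69Q = 107.25 + 0.1Q → Q_m = 86.7089.
Price P_m = 175.75 − 0.345·86.7089 = 145.8354; MC(Q_m) = 107.25 + 0.1·86.7089 = 115.9209.
Competitive Q* = 153.9326, so ΔQ = 67.2237; wedge = 145.8354 − 115.9209 = 29.9145.
Deadweight loss = ½ × 67.2237 × 29.9145 = $1005.48 thousand.

$1005.48 thousand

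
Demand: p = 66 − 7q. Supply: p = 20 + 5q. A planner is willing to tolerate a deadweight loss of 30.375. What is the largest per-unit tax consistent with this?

Competitive equilibrium: 66 − 7q = 20 + 5q → q* = 3.8333, p* = 39.1667.
A tax t gives Δq = t/12 and wedge t, so DWL = t²/24.
t²/24 = 30.375 → t² = 729 → t = 27.

27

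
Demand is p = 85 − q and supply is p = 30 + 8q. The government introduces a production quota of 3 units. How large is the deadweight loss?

Competitive equilibrium: 85 − q = 30 + 8q → q* = 6.1111, p* = 78.8889.
At q = 3: demand price = 85 − 1·3 = 82; supply price = 30 + 8·3 = 54.
Δq = 6.1111 − 3 = 3.1111; wedge = 82 − 54 = 28.
DWL = ½ × 3.1111 × 28 = 43.56.

43.56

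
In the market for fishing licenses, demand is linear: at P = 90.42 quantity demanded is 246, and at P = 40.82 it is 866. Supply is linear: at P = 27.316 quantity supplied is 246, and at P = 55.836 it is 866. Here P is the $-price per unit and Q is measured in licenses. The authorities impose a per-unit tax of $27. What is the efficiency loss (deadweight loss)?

$2892.86

Demand slope = (40.82 − 90.42)/(866 − 246) = −0.08, so P = 110.1 − 0.08Q.
Supply slope = (55.836 − 27.316)/(866 − 246) = 0.046, so P = 16 + 0.046Q.
Competitive equilibrium: 110.1 − 0.08Q = 16 + 0.046Q → Q* = 746.8254, P* = 50.354.
With the tax, the buyer price exceeds the seller price by 27: (110.1 − 0.08Q) − (16 + 0.046Q) = 27 → Q' = 532.5397.
ΔQ = 746.8254 − 532.5397 = 214.2857; the wedge equals the tax, 27.
DWL = ½ × 214.2857 × 27 = $2892.86.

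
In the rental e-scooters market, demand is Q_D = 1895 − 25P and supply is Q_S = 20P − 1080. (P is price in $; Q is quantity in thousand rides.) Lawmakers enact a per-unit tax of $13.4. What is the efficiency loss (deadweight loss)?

$997.56 thousand

In inverse form: demand P = 75.8 − 0.04Q, supply P = 54 + 0.05Q.
Competitive equilibrium: 75.8 − 0.04Q = 54 + 0.05Q → Q* = 242.2222, P* = 66.1111.
With the tax, the buyer price exceeds the seller price by 13.4: (75.8 − 0.04Q) − (54 + 0.05Q) = 13.4 → Q' = 93.3333.
ΔQ = 242.2222 − 93.3333 = 148.8889; the wedge equals the tax, 13.4.
DWL = ½ × 148.8889 × 13.4 = $997.56 thousand.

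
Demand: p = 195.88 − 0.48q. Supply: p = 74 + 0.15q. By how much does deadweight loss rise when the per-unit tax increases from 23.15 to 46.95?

1324.11

Competitive equilibrium: 195.88 − 0.48q = 74 + 0.15q → q* = 193.4603, p* = 103.019.
For a per-unit tax t: Δq = t/0.63, so DWL = ½·t·(t/0.63) = t²/1.26.
At t = 23.15: DWL = 425.335. At t = 46.95: DWL = 1749.446.
Increase = 1749.446 − 425.335 = 1324.11.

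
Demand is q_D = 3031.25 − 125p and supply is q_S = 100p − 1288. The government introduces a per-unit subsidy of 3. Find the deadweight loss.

250

In inverse form: demand p = 24.25 − 0.008q, supply p = 12.88 + 0.01q.
Competitive equilibrium: 24.25 − 0.008q = 12.88 + 0.01q → q* = 631.6667, p* = 19.1967.
The subsidy lowers effective supply by 3: p = 9.88 + 0.01q.
New quantity: 24.25 − 0.008q = 9.88 + 0.01q → q' = 798.3333.
Overproduction Δq = 798.3333 − 631.6667 = 166.6666; wedge = subsidy = 3.
DWL = ½ × 166.6666 × 3 = 250.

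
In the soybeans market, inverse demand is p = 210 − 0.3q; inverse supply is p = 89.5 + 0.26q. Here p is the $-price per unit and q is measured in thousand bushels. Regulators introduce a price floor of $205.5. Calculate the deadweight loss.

$11220.01 thousand

Competitive equilibrium: 210 − 0.3q = 89.5 + 0.26q → q* = 215.1786, p* = 145.4464.
At the floor p = 205.5, quantity demanded = (210 − 205.5)/0.3 = 15.
Sellers' marginal cost at q' = 15: 89.5 + 0.26·15 = 93.4.
Δq = 215.1786 − 15 = 200.1786; wedge = 205.5 − 93.4 = 112.1.
Deadweight loss = ½ × 200.1786 × 112.1 = $11220.01 thousand.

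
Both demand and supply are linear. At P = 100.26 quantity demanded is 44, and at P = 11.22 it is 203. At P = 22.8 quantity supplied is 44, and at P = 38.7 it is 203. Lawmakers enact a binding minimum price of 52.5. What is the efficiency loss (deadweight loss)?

Demand slope = (11.22 − 100.26)/(203 − 44) = −0.56, so P = 124.9 − 0.56Q.
Supply slope = (38.7 − 22.8)/(203 − 44) = 0.1, so P = 18.4 + 0.1Q.
Competitive equilibrium: 124.9 − 0.56Q = 18.4 + 0.1Q → Q* = 161.3636, P* = 34.5364.
At the floor P = 52.5, quantity demanded = (124.9 − 52.5)/0.56 = 129.2857.
Sellers' marginal cost at Q' = 129.2857: 18.4 + 0.1·129.2857 = 31.3286.
ΔQ = 161.3636 − 129.2857 = 32.0779; wedge = 52.5 − 31.3286 = 21.1714.
DWL = ½ × 32.0779 × 21.1714 = 339.57.

339.57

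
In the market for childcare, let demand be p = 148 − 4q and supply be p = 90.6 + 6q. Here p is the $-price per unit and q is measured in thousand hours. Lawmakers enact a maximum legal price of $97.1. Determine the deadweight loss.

Competitive equilibrium: 148 − 4q = 90.6 + 6q → q* = 5.74, p* = 125.04.
At the ceiling p = 97.1, quantity supplied = (97.1 − 90.6)/6 = 1.0833.
Willingness to pay at q' = 1.0833: 148 − 4·1.0833 = 143.6668.
Δq = 5.74 − 1.0833 = 4.6567; wedge = 143.6668 − 97.1 = 46.5668.
Deadweight loss = ½ × 4.6567 × 46.5668 = $108.42 thousand.

$108.42 thousand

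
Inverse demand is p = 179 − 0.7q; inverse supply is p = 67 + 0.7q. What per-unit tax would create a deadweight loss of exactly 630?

42

Competitive equilibrium: 179 − 0.7q = 67 + 0.7q → q* = 80, p* = 123.
A tax t gives Δq = t/1.4 and wedge t, so DWL = t²/2.8.
t²/2.8 = 630 → t² = 1764 → t = 42.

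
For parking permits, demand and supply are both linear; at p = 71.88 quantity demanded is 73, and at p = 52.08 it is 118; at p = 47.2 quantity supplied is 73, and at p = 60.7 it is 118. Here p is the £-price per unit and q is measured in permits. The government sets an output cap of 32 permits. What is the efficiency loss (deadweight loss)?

Demand slope = (52.08 − 71.88)/(118 − 73) = −0.44, so p = 104 − 0.44q.
Supply slope = (60.7 − 47.2)/(118 − 73) = 0.3, so p = 25.3 + 0.3q.
Competitive equilibrium: 104 − 0.44q = 25.3 + 0.3q → q* = 106.3514, p* = 57.2054.
At q = 32: demand price = 104 − 0.44·32 = 89.92; supply price = 25.3 + 0.3·32 = 34.9.
Δq = 106.3514 − 32 = 74.3514; wedge = 89.92 − 34.9 = 55.02.
Deadweight loss = ½ × 74.3514 × 55.02 = £2045.41.

£2045.41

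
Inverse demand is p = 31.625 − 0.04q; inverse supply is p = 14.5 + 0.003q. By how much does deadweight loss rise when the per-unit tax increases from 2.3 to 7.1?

524.65

Competitive equilibrium: 31.625 − 0.04q = 14.5 + 0.003q → q* = 398.2558, p* = 15.6948.
For a per-unit tax t: Δq = t/0.043, so DWL = ½·t·(t/0.043) = t²/0.086.
At t = 2.3: DWL = 61.512. At t = 7.1: DWL = 586.163.
Increase = 586.163 − 61.512 = 524.65.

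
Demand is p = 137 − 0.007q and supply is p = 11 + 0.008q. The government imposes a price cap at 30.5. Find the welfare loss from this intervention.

Competitive equilibrium: 137 − 0.007q = 11 + 0.008q → q* = 8400, p* = 78.2.
At the ceiling p = 30.5, quantity supplied = (30.5 − 11)/0.008 = 2437.5.
Willingness to pay at q' = 2437.5: 137 − 0.007·2437.5 = 119.9375.
Δq = 8400 − 2437.5 = 5962.5; wedge = 119.9375 − 30.5 = 89.4375.
Deadweight loss = ½ × 5962.5 × 89.4375 = 266635.55.

266635.55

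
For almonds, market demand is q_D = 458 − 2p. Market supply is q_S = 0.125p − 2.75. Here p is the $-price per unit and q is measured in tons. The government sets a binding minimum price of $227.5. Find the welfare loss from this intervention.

In inverse form: demand p = 229 − 0.5q, supply p = 22 + 8q.
Competitive equilibrium: 229 − 0.5q = 22 + 8q → q* = 24.3529, p* = 216.8235.
At the floor p = 227.5, quantity demanded = (229 − 227.5)/0.5 = 3.
Sellers' marginal cost at q' = 3: 22 + 8·3 = 46.
Δq = 24.3529 − 3 = 21.3529; wedge = 227.5 − 46 = 181.5.
Welfare loss = ½ × 21.3529 × 181.5 = $1937.78.

$1937.78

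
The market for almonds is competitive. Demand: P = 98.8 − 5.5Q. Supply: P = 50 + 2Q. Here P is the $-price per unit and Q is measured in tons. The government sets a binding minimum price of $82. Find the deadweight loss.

$44.69

Competitive equilibrium: 98.8 − 5.5Q = 50 + 2Q → Q* = 6.5067, P* = 63.0133.
At the floor P = 82, quantity demanded = (98.8 − 82)/5.5 = 3.0545.
Sellers' marginal cost at Q' = 3.0545: 50 + 2·3.0545 = 56.109.
ΔQ = 6.5067 − 3.0545 = 3.4522; wedge = 82 − 56.109 = 25.891.
Welfare loss = ½ × 3.4522 × 25.891 = $44.69.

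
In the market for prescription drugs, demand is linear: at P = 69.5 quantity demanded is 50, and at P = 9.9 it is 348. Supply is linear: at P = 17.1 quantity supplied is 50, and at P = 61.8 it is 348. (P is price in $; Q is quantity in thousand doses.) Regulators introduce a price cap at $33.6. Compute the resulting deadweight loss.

$276.01 thousand

Demand slope = (9.9 − 69.5)/(348 − 50) = −0.2, so P = 79.5 − 0.2Q.
Supply slope = (61.8 − 17.1)/(348 − 50) = 0.15, so P = 9.6 + 0.15Q.
Competitive equilibrium: 79.5 − 0.2Q = 9.6 + 0.15Q → Q* = 199.7143, P* = 39.5571.
At the ceiling P = 33.6, quantity supplied = (33.6 − 9.6)/0.15 = 160.
Willingness to pay at Q' = 160: 79.5 − 0.2·160 = 47.5.
ΔQ = 199.7143 − 160 = 39.7143; wedge = 47.5 − 33.6 = 13.9.
DWL = ½ × 39.7143 × 13.9 = $276.01 thousand.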